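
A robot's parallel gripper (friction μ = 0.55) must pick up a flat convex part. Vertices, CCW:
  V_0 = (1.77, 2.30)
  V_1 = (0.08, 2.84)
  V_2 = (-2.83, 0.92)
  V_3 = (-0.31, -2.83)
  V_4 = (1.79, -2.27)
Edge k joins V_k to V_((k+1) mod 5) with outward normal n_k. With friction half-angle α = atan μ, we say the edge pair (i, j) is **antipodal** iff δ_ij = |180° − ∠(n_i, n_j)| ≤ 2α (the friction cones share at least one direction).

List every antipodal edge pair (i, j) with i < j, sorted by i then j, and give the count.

α = atan 0.55 = 28.81°;  2α = 57.62°
n_0 = (+0.3044, +0.9526)
n_1 = (-0.5507, +0.8347)
n_2 = (-0.8300, -0.5578)
n_3 = (+0.2577, -0.9662)
n_4 = (+1.0000, +0.0044)
  (0,1): δ = 128.86°  ·
  (0,2): δ = 38.38°  ✓
  (0,3): δ = 32.65°  ✓
  (0,4): δ = 107.97°  ·
  (1,2): δ = 89.52°  ·
  (1,3): δ = 18.49°  ✓
  (1,4): δ = 56.83°  ✓
  (2,3): δ = 108.97°  ·
  (2,4): δ = 33.65°  ✓
  (3,4): δ = 104.68°  ·
antipodal pairs: 5

count = 5; pairs: (0,2), (0,3), (1,3), (1,4), (2,4)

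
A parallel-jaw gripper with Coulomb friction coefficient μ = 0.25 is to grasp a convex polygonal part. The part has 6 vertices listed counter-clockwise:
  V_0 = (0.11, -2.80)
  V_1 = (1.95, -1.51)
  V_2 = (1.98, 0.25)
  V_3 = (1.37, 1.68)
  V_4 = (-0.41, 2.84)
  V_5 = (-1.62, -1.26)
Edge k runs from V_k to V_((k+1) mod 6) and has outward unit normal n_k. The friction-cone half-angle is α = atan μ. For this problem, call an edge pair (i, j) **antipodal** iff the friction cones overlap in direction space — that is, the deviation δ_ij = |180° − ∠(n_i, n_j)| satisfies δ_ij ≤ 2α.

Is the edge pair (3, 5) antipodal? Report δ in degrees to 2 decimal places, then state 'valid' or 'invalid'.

α = atan 0.25 = 14.04°;  2α = 28.07°
edge 3: e_3 = (-1.78, +1.16);  n_3 = (+0.5460, +0.8378)
edge 5: e_5 = (+1.73, -1.54);  n_5 = (-0.6649, -0.7469)
∠(n_3, n_5) = 171.42°
δ = |180° − 171.42°| = 8.58°
8.58° ≤ 2α = 28.07°  →  valid

δ = 8.58°, valid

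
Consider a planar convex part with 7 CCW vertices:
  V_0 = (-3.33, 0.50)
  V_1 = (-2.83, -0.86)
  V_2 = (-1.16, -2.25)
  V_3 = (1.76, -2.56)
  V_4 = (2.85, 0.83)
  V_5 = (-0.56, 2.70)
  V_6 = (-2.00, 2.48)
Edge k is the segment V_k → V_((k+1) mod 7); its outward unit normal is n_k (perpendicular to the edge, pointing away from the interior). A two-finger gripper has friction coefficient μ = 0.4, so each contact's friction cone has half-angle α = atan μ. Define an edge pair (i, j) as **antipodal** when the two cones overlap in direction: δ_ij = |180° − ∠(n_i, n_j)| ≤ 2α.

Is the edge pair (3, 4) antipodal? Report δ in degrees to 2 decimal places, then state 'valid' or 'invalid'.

δ = 100.92°, invalid

α = atan 0.4 = 21.80°;  2α = 43.60°
edge 3: e_3 = (+1.09, +3.39);  n_3 = (+0.9520, -0.3061)
edge 4: e_4 = (-3.41, +1.87);  n_4 = (+0.4808, +0.8768)
∠(n_3, n_4) = 79.08°
δ = |180° − 79.08°| = 100.92°
100.92° > 2α = 43.60°  →  invalid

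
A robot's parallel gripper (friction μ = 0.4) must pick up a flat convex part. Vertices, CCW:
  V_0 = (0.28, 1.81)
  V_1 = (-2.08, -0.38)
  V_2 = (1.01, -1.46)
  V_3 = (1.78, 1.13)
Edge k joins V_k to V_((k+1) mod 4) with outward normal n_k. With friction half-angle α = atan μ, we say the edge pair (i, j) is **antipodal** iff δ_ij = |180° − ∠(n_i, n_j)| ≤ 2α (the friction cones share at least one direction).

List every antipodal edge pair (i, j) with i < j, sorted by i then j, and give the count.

α = atan 0.4 = 21.80°;  2α = 43.60°
n_0 = (-0.6802, +0.7330)
n_1 = (-0.3299, -0.9440)
n_2 = (+0.9585, -0.2850)
n_3 = (+0.4129, +0.9108)
  (0,1): δ = 62.13°  ·
  (0,2): δ = 30.58°  ✓
  (0,3): δ = 112.75°  ·
  (1,2): δ = 87.29°  ·
  (1,3): δ = 5.12°  ✓
  (2,3): δ = 97.83°  ·
antipodal pairs: 2

count = 2; pairs: (0,2), (1,3)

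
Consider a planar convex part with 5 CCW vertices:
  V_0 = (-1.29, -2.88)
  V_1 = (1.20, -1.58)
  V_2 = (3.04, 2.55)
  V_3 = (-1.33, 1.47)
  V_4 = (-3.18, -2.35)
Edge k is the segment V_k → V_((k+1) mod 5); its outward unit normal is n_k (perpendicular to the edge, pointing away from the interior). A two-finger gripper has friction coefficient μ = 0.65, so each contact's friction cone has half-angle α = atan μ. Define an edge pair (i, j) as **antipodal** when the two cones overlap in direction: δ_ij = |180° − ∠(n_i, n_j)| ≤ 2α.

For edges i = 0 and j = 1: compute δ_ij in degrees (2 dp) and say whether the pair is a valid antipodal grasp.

α = atan 0.65 = 33.02°;  2α = 66.05°
edge 0: e_0 = (+2.49, +1.30);  n_0 = (+0.4628, -0.8865)
edge 1: e_1 = (+1.84, +4.13);  n_1 = (+0.9134, -0.4070)
∠(n_0, n_1) = 38.42°
δ = |180° − 38.42°| = 141.58°
141.58° > 2α = 66.05°  →  invalid

δ = 141.58°, invalid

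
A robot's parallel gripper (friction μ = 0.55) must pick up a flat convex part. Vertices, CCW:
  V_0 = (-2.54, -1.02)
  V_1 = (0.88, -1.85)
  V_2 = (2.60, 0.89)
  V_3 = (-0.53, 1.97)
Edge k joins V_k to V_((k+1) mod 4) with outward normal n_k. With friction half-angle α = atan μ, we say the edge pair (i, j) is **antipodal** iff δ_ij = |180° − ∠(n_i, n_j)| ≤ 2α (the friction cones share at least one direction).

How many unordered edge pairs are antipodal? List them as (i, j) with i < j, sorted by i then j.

count = 2; pairs: (0,2), (1,3)

α = atan 0.55 = 28.81°;  2α = 57.62°
n_0 = (-0.2358, -0.9718)
n_1 = (+0.8470, -0.5317)
n_2 = (+0.3262, +0.9453)
n_3 = (-0.8299, +0.5579)
  (0,1): δ = 108.48°  ·
  (0,2): δ = 5.40°  ✓
  (0,3): δ = 69.73°  ·
  (1,2): δ = 76.92°  ·
  (1,3): δ = 1.79°  ✓
  (2,3): δ = 104.87°  ·
antipodal pairs: 2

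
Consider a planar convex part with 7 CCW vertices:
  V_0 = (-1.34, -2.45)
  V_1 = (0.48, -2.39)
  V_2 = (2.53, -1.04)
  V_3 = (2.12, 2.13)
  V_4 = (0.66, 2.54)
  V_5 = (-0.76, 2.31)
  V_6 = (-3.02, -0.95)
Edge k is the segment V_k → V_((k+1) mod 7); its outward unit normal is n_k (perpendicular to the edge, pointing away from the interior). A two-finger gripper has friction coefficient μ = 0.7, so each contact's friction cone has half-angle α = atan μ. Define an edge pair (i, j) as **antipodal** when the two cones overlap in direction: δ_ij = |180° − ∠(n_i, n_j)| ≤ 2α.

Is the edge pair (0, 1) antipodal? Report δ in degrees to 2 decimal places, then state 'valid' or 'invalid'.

α = atan 0.7 = 34.99°;  2α = 69.98°
edge 0: e_0 = (+1.82, +0.06);  n_0 = (+0.0329, -0.9995)
edge 1: e_1 = (+2.05, +1.35);  n_1 = (+0.5500, -0.8352)
∠(n_0, n_1) = 31.48°
δ = |180° − 31.48°| = 148.52°
148.52° > 2α = 69.98°  →  invalid

δ = 148.52°, invalid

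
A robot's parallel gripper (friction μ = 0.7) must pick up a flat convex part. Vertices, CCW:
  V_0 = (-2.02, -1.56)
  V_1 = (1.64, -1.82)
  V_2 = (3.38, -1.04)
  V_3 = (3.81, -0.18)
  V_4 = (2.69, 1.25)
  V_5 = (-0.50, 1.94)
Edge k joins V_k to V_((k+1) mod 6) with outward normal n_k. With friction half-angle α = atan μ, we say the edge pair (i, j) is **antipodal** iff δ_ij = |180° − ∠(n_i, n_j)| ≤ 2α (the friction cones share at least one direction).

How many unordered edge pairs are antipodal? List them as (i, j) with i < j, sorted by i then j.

α = atan 0.7 = 34.99°;  2α = 69.98°
n_0 = (-0.0709, -0.9975)
n_1 = (+0.4091, -0.9125)
n_2 = (+0.8944, -0.4472)
n_3 = (+0.7873, +0.6166)
n_4 = (+0.2114, +0.9774)
n_5 = (-0.9172, +0.3983)
  (0,1): δ = 151.79°  ·
  (0,2): δ = 112.50°  ·
  (0,3): δ = 47.87°  ✓
  (0,4): δ = 8.14°  ✓
  (0,5): δ = 70.59°  ·
  (1,2): δ = 140.71°  ·
  (1,3): δ = 76.08°  ·
  (1,4): δ = 36.35°  ✓
  (1,5): δ = 42.38°  ✓
  (2,3): δ = 115.37°  ·
  (2,4): δ = 75.64°  ·
  (2,5): δ = 3.09°  ✓
  (3,4): δ = 140.27°  ·
  (3,5): δ = 61.54°  ✓
  (4,5): δ = 101.27°  ·
antipodal pairs: 6

count = 6; pairs: (0,3), (0,4), (1,4), (1,5), (2,5), (3,5)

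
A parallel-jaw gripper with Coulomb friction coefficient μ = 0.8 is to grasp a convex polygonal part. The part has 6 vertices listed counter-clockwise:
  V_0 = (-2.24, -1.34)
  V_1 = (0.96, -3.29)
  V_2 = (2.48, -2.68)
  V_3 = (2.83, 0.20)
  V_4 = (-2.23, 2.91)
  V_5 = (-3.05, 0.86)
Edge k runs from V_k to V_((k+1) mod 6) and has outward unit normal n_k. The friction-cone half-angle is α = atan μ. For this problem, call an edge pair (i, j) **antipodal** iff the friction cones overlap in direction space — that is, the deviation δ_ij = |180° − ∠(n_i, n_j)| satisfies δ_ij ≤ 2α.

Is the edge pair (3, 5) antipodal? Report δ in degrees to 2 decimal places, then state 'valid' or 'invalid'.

δ = 41.61°, valid

α = atan 0.8 = 38.66°;  2α = 77.32°
edge 3: e_3 = (-5.06, +2.71);  n_3 = (+0.4721, +0.8815)
edge 5: e_5 = (+0.81, -2.20);  n_5 = (-0.9384, -0.3455)
∠(n_3, n_5) = 138.39°
δ = |180° − 138.39°| = 41.61°
41.61° ≤ 2α = 77.32°  →  valid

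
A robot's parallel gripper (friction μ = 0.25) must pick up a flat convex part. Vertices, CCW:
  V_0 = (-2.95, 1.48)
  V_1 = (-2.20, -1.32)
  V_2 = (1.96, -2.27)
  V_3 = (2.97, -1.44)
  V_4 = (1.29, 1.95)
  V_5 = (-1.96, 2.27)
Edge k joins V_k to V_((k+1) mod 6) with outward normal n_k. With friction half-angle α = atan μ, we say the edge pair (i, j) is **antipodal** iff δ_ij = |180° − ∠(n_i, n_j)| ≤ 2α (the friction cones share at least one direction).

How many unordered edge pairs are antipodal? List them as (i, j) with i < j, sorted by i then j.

α = atan 0.25 = 14.04°;  2α = 28.07°
n_0 = (-0.9659, -0.2587)
n_1 = (-0.2226, -0.9749)
n_2 = (+0.6349, -0.7726)
n_3 = (+0.8960, +0.4440)
n_4 = (+0.0980, +0.9952)
n_5 = (-0.6237, +0.7816)
  (0,1): δ = 117.86°  ·
  (0,2): δ = 65.58°  ·
  (0,3): δ = 11.37°  ✓
  (0,4): δ = 69.38°  ·
  (0,5): δ = 113.59°  ·
  (1,2): δ = 127.72°  ·
  (1,3): δ = 50.77°  ·
  (1,4): δ = 7.24°  ✓
  (1,5): δ = 51.45°  ·
  (2,3): δ = 103.05°  ·
  (2,4): δ = 45.04°  ·
  (2,5): δ = 0.82°  ✓
  (3,4): δ = 121.99°  ·
  (3,5): δ = 77.77°  ·
  (4,5): δ = 135.79°  ·
antipodal pairs: 3

count = 3; pairs: (0,3), (1,4), (2,5)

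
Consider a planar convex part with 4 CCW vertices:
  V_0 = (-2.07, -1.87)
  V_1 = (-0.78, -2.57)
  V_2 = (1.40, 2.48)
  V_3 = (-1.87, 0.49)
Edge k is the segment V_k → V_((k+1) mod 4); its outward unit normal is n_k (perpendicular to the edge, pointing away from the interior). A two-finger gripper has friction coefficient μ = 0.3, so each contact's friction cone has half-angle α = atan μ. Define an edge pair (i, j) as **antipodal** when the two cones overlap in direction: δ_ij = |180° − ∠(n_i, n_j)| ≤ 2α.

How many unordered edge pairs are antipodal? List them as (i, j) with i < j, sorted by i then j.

count = 1; pairs: (1,3)

α = atan 0.3 = 16.70°;  2α = 33.40°
n_0 = (-0.4769, -0.8789)
n_1 = (+0.9181, -0.3963)
n_2 = (-0.5199, +0.8542)
n_3 = (-0.9964, +0.0844)
  (0,1): δ = 84.86°  ·
  (0,2): δ = 59.81°  ·
  (0,3): δ = 113.64°  ·
  (1,2): δ = 35.33°  ·
  (1,3): δ = 18.51°  ✓
  (2,3): δ = 126.17°  ·
antipodal pairs: 1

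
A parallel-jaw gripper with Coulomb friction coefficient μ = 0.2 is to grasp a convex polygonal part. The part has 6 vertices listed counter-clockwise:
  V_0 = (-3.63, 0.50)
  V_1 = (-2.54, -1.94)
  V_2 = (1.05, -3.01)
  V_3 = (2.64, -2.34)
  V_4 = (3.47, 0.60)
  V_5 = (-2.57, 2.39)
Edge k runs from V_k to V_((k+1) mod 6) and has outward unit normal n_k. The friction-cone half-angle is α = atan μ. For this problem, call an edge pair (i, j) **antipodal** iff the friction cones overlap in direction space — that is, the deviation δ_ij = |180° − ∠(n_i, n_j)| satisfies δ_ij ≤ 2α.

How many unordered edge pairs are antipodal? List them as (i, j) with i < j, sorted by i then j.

count = 2; pairs: (1,4), (3,5)

α = atan 0.2 = 11.31°;  2α = 22.62°
n_0 = (-0.9130, -0.4079)
n_1 = (-0.2856, -0.9583)
n_2 = (+0.3883, -0.9215)
n_3 = (+0.9624, -0.2717)
n_4 = (+0.2841, +0.9588)
n_5 = (-0.8722, +0.4892)
  (0,1): δ = 130.67°  ·
  (0,2): δ = 91.22°  ·
  (0,3): δ = 39.84°  ·
  (0,4): δ = 49.42°  ·
  (0,5): δ = 126.64°  ·
  (1,2): δ = 140.55°  ·
  (1,3): δ = 89.17°  ·
  (1,4): δ = 0.09°  ✓
  (1,5): δ = 77.31°  ·
  (2,3): δ = 128.61°  ·
  (2,4): δ = 39.36°  ·
  (2,5): δ = 37.86°  ·
  (3,4): δ = 90.74°  ·
  (3,5): δ = 13.52°  ✓
  (4,5): δ = 102.78°  ·
antipodal pairs: 2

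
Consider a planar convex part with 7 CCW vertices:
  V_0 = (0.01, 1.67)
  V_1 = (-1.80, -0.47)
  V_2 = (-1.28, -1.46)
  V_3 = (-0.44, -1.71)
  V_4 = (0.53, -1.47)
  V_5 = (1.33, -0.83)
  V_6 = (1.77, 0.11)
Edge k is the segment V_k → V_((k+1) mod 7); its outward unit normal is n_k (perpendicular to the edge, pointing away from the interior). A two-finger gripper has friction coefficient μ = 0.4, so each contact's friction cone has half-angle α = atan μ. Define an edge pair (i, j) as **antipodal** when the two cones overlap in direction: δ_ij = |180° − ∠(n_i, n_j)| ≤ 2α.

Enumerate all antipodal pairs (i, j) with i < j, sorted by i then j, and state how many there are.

α = atan 0.4 = 21.80°;  2α = 43.60°
n_0 = (-0.7635, +0.6458)
n_1 = (-0.8853, -0.4650)
n_2 = (-0.2853, -0.9585)
n_3 = (+0.2402, -0.9707)
n_4 = (+0.6247, -0.7809)
n_5 = (+0.9057, -0.4239)
n_6 = (+0.6633, +0.7483)
  (0,1): δ = 112.06°  ·
  (0,2): δ = 66.35°  ·
  (0,3): δ = 35.88°  ✓
  (0,4): δ = 11.12°  ✓
  (0,5): δ = 15.14°  ✓
  (0,6): δ = 88.67°  ·
  (1,2): δ = 134.28°  ·
  (1,3): δ = 103.81°  ·
  (1,4): δ = 79.05°  ·
  (1,5): δ = 52.79°  ·
  (1,6): δ = 20.74°  ✓
  (2,3): δ = 149.53°  ·
  (2,4): δ = 124.77°  ·
  (2,5): δ = 98.51°  ·
  (2,6): δ = 24.98°  ✓
  (3,4): δ = 155.24°  ·
  (3,5): δ = 128.98°  ·
  (3,6): δ = 55.45°  ·
  (4,5): δ = 153.74°  ·
  (4,6): δ = 80.21°  ·
  (5,6): δ = 106.47°  ·
antipodal pairs: 5

count = 5; pairs: (0,3), (0,4), (0,5), (1,6), (2,6)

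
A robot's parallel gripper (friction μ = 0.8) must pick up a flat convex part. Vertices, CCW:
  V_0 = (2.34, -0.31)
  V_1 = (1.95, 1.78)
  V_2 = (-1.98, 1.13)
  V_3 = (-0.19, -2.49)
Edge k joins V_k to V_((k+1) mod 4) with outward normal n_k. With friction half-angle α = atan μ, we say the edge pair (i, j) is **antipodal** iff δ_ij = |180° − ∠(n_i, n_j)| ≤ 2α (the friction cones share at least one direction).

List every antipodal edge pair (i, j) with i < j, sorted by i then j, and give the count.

count = 4; pairs: (0,2), (1,2), (1,3), (2,3)

α = atan 0.8 = 38.66°;  2α = 77.32°
n_0 = (+0.9830, +0.1834)
n_1 = (-0.1632, +0.9866)
n_2 = (-0.8964, -0.4432)
n_3 = (+0.6528, -0.7576)
  (0,1): δ = 91.18°  ·
  (0,2): δ = 15.74°  ✓
  (0,3): δ = 120.18°  ·
  (1,2): δ = 73.08°  ✓
  (1,3): δ = 31.36°  ✓
  (2,3): δ = 75.56°  ✓
antipodal pairs: 4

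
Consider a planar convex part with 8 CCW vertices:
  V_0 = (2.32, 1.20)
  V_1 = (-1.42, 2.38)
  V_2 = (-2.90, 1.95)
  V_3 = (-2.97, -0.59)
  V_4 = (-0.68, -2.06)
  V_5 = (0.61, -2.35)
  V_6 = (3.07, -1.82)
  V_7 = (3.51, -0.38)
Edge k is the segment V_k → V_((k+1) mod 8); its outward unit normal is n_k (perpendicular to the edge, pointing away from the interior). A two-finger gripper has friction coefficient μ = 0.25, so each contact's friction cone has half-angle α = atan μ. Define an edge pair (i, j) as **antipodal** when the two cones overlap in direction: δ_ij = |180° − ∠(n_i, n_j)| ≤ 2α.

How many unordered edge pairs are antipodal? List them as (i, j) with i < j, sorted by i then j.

α = atan 0.25 = 14.04°;  2α = 28.07°
n_0 = (+0.3009, +0.9537)
n_1 = (-0.2790, +0.9603)
n_2 = (-0.9996, +0.0275)
n_3 = (-0.5402, -0.8415)
n_4 = (-0.2193, -0.9757)
n_5 = (+0.2106, -0.9776)
n_6 = (+0.9564, -0.2922)
n_7 = (+0.7988, +0.6016)
  (0,1): δ = 146.29°  ·
  (0,2): δ = 74.07°  ·
  (0,3): δ = 15.19°  ✓
  (0,4): δ = 4.84°  ✓
  (0,5): δ = 29.67°  ·
  (0,6): δ = 90.52°  ·
  (0,7): δ = 144.50°  ·
  (1,2): δ = 107.78°  ·
  (1,3): δ = 48.90°  ·
  (1,4): δ = 28.87°  ·
  (1,5): δ = 4.04°  ✓
  (1,6): δ = 56.81°  ·
  (1,7): δ = 110.79°  ·
  (2,3): δ = 121.12°  ·
  (2,4): δ = 101.09°  ·
  (2,5): δ = 76.26°  ·
  (2,6): δ = 15.41°  ✓
  (2,7): δ = 38.56°  ·
  (3,4): δ = 159.97°  ·
  (3,5): δ = 135.14°  ·
  (3,6): δ = 74.29°  ·
  (3,7): δ = 20.32°  ✓
  (4,5): δ = 155.17°  ·
  (4,6): δ = 94.32°  ·
  (4,7): δ = 40.34°  ·
  (5,6): δ = 119.15°  ·
  (5,7): δ = 65.17°  ·
  (6,7): δ = 126.02°  ·
antipodal pairs: 5

count = 5; pairs: (0,3), (0,4), (1,5), (2,6), (3,7)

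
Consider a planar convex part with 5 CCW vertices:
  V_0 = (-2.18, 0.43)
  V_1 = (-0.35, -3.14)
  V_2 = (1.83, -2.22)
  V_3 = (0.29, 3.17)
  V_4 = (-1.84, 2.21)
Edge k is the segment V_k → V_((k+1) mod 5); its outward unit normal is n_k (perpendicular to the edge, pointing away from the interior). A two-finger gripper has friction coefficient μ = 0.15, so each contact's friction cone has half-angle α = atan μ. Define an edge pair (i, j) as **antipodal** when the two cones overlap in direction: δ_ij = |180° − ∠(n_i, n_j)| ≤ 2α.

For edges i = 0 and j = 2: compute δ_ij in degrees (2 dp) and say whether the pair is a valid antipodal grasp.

α = atan 0.15 = 8.53°;  2α = 17.06°
edge 0: e_0 = (+1.83, -3.57);  n_0 = (-0.8899, -0.4562)
edge 2: e_2 = (-1.54, +5.39);  n_2 = (+0.9615, +0.2747)
∠(n_0, n_2) = 168.81°
δ = |180° − 168.81°| = 11.19°
11.19° ≤ 2α = 17.06°  →  valid

δ = 11.19°, valid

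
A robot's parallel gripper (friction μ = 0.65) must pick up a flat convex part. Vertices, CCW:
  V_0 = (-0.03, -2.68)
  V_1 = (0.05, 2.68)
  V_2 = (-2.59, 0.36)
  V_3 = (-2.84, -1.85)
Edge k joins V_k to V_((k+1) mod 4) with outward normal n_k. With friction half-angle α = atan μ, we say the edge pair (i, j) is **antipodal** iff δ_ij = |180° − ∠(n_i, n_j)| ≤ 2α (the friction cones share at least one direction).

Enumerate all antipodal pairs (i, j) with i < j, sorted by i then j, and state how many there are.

count = 3; pairs: (0,1), (0,2), (1,3)

α = atan 0.65 = 33.02°;  2α = 66.05°
n_0 = (+0.9999, -0.0149)
n_1 = (-0.6601, +0.7512)
n_2 = (-0.9937, +0.1124)
n_3 = (-0.2833, -0.9590)
  (0,1): δ = 47.84°  ✓
  (0,2): δ = 5.60°  ✓
  (0,3): δ = 74.40°  ·
  (1,2): δ = 137.76°  ·
  (1,3): δ = 57.76°  ✓
  (2,3): δ = 100.00°  ·
antipodal pairs: 3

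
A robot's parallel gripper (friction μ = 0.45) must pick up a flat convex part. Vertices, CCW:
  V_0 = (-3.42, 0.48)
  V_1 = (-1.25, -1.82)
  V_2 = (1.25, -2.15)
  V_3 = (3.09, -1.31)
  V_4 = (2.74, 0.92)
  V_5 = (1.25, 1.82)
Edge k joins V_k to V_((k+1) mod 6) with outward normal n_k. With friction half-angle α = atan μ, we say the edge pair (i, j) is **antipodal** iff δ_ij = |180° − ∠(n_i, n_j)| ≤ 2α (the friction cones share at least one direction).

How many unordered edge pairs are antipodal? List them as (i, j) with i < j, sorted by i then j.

α = atan 0.45 = 24.23°;  2α = 48.46°
n_0 = (-0.7274, -0.6863)
n_1 = (-0.1309, -0.9914)
n_2 = (+0.4153, -0.9097)
n_3 = (+0.9879, +0.1551)
n_4 = (+0.5170, +0.8560)
n_5 = (-0.2758, +0.9612)
  (0,1): δ = 140.85°  ·
  (0,2): δ = 108.80°  ·
  (0,3): δ = 34.41°  ✓
  (0,4): δ = 15.53°  ✓
  (0,5): δ = 62.68°  ·
  (1,2): δ = 147.94°  ·
  (1,3): δ = 73.56°  ·
  (1,4): δ = 23.61°  ✓
  (1,5): δ = 23.53°  ✓
  (2,3): δ = 105.62°  ·
  (2,4): δ = 55.67°  ·
  (2,5): δ = 8.53°  ✓
  (3,4): δ = 130.05°  ·
  (3,5): δ = 82.91°  ·
  (4,5): δ = 132.86°  ·
antipodal pairs: 5

count = 5; pairs: (0,3), (0,4), (1,4), (1,5), (2,5)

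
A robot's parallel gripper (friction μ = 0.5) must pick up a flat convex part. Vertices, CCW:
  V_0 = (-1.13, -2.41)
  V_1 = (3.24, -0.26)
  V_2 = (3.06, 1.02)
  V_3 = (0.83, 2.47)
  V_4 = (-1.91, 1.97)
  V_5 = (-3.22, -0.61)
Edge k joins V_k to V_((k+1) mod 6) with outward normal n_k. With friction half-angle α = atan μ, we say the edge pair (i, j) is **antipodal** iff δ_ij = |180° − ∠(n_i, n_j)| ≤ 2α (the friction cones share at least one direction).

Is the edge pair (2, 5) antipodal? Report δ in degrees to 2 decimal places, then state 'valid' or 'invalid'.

δ = 7.70°, valid

α = atan 0.5 = 26.57°;  2α = 53.13°
edge 2: e_2 = (-2.23, +1.45);  n_2 = (+0.5451, +0.8384)
edge 5: e_5 = (+2.09, -1.80);  n_5 = (-0.6526, -0.7577)
∠(n_2, n_5) = 172.30°
δ = |180° − 172.30°| = 7.70°
7.70° ≤ 2α = 53.13°  →  valid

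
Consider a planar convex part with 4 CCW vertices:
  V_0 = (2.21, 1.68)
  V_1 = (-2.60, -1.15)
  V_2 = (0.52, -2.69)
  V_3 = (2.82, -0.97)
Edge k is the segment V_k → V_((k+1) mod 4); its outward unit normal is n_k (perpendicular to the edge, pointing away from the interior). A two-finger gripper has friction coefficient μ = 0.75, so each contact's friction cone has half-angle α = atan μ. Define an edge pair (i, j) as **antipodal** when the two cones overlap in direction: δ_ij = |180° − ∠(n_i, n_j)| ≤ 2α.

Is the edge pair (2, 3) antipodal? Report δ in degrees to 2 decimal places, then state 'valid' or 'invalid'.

δ = 113.83°, invalid

α = atan 0.75 = 36.87°;  2α = 73.74°
edge 2: e_2 = (+2.30, +1.72);  n_2 = (+0.5989, -0.8008)
edge 3: e_3 = (-0.61, +2.65);  n_3 = (+0.9745, +0.2243)
∠(n_2, n_3) = 66.17°
δ = |180° − 66.17°| = 113.83°
113.83° > 2α = 73.74°  →  invalid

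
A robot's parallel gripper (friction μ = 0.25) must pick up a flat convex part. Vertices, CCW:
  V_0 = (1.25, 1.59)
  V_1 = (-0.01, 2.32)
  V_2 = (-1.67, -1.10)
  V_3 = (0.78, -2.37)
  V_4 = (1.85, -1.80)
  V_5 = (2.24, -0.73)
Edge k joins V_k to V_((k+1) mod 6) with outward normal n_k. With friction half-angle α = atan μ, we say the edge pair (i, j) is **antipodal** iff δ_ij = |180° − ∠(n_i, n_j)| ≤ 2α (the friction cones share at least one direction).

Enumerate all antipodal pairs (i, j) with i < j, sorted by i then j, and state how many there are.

α = atan 0.25 = 14.04°;  2α = 28.07°
n_0 = (+0.5013, +0.8653)
n_1 = (-0.8996, +0.4367)
n_2 = (-0.4602, -0.8878)
n_3 = (+0.4702, -0.8826)
n_4 = (+0.9395, -0.3424)
n_5 = (+0.9198, +0.3925)
  (0,1): δ = 85.80°  ·
  (0,2): δ = 2.69°  ✓
  (0,3): δ = 58.13°  ·
  (0,4): δ = 100.06°  ·
  (0,5): δ = 143.20°  ·
  (1,2): δ = 91.51°  ·
  (1,3): δ = 36.06°  ·
  (1,4): δ = 5.86°  ✓
  (1,5): δ = 49.00°  ·
  (2,3): δ = 124.55°  ·
  (2,4): δ = 82.63°  ·
  (2,5): δ = 39.49°  ·
  (3,4): δ = 138.07°  ·
  (3,5): δ = 94.94°  ·
  (4,5): δ = 136.86°  ·
antipodal pairs: 2

count = 2; pairs: (0,2), (1,4)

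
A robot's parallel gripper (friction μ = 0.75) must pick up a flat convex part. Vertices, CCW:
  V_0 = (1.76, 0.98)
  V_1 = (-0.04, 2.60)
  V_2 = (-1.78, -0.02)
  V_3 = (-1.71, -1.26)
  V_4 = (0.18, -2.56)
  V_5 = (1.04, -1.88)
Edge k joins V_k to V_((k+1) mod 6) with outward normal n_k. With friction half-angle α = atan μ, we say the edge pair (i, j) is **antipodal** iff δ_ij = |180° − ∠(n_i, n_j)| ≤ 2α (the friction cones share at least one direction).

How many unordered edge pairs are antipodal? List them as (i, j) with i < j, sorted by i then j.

count = 7; pairs: (0,2), (0,3), (1,4), (1,5), (2,4), (2,5), (3,5)

α = atan 0.75 = 36.87°;  2α = 73.74°
n_0 = (+0.6690, +0.7433)
n_1 = (-0.8330, +0.5532)
n_2 = (-0.9984, -0.0564)
n_3 = (-0.5667, -0.8239)
n_4 = (+0.6202, -0.7844)
n_5 = (+0.9697, -0.2441)
  (0,1): δ = 81.60°  ·
  (0,2): δ = 44.78°  ✓
  (0,3): δ = 7.47°  ✓
  (0,4): δ = 80.32°  ·
  (0,5): δ = 117.86°  ·
  (1,2): δ = 143.18°  ·
  (1,3): δ = 90.93°  ·
  (1,4): δ = 18.08°  ✓
  (1,5): δ = 19.46°  ✓
  (2,3): δ = 127.75°  ·
  (2,4): δ = 54.90°  ✓
  (2,5): δ = 17.36°  ✓
  (3,4): δ = 107.15°  ·
  (3,5): δ = 69.61°  ✓
  (4,5): δ = 142.46°  ·
antipodal pairs: 7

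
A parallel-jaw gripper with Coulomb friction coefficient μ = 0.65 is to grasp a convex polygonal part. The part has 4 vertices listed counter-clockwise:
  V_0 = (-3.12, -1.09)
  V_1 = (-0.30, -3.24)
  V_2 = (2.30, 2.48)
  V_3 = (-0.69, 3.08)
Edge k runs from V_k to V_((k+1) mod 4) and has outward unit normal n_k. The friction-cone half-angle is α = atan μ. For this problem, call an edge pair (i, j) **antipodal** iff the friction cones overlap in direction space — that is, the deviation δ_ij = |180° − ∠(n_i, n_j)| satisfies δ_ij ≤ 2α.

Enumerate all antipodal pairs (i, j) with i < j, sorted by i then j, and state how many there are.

count = 2; pairs: (0,2), (1,3)

α = atan 0.65 = 33.02°;  2α = 66.05°
n_0 = (-0.6063, -0.7952)
n_1 = (+0.9104, -0.4138)
n_2 = (+0.1967, +0.9805)
n_3 = (-0.8640, +0.5035)
  (0,1): δ = 77.12°  ·
  (0,2): δ = 25.98°  ✓
  (0,3): δ = 97.09°  ·
  (1,2): δ = 76.90°  ·
  (1,3): δ = 5.79°  ✓
  (2,3): δ = 108.88°  ·
antipodal pairs: 2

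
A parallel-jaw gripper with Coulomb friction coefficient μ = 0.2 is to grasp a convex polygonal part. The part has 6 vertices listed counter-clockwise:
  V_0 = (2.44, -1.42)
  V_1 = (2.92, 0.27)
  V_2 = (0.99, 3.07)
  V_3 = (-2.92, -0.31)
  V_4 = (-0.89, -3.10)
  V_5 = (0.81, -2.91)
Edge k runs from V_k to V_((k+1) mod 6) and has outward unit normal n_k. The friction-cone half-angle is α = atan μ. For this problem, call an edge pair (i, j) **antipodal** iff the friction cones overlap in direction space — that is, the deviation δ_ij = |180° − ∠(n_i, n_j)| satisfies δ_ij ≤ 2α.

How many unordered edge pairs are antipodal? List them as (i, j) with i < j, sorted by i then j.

α = atan 0.2 = 11.31°;  2α = 22.62°
n_0 = (+0.9620, -0.2732)
n_1 = (+0.8234, +0.5675)
n_2 = (-0.6540, +0.7565)
n_3 = (-0.8086, -0.5883)
n_4 = (+0.1111, -0.9938)
n_5 = (+0.6747, -0.7381)
  (0,1): δ = 129.57°  ·
  (0,2): δ = 33.30°  ·
  (0,3): δ = 51.90°  ·
  (0,4): δ = 112.23°  ·
  (0,5): δ = 148.29°  ·
  (1,2): δ = 83.74°  ·
  (1,3): δ = 1.46°  ✓
  (1,4): δ = 61.80°  ·
  (1,5): δ = 97.85°  ·
  (2,3): δ = 94.80°  ·
  (2,4): δ = 34.46°  ·
  (2,5): δ = 1.59°  ✓
  (3,4): δ = 119.66°  ·
  (3,5): δ = 83.61°  ·
  (4,5): δ = 143.95°  ·
antipodal pairs: 2

count = 2; pairs: (1,3), (2,5)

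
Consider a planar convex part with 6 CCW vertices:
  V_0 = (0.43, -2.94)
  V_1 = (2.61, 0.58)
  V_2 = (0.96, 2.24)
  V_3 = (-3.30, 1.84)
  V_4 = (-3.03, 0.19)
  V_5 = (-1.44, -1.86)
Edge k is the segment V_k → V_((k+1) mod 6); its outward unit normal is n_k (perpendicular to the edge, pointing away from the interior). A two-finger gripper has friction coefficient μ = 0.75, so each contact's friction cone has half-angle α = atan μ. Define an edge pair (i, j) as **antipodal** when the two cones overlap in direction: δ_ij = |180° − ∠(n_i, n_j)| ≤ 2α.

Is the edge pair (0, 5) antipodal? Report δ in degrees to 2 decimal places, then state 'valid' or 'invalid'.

δ = 91.76°, invalid

α = atan 0.75 = 36.87°;  2α = 73.74°
edge 0: e_0 = (+2.18, +3.52);  n_0 = (+0.8502, -0.5265)
edge 5: e_5 = (+1.87, -1.08);  n_5 = (-0.5001, -0.8660)
∠(n_0, n_5) = 88.24°
δ = |180° − 88.24°| = 91.76°
91.76° > 2α = 73.74°  →  invalid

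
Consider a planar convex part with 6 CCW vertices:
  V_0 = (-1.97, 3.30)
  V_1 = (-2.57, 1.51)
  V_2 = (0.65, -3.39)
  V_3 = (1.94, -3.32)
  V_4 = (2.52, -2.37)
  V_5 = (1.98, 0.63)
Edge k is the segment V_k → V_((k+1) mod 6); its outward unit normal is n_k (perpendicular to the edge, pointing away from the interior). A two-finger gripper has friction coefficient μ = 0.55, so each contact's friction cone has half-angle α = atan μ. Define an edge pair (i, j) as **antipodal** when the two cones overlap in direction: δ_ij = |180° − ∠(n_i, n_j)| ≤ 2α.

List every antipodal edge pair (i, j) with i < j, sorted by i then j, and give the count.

α = atan 0.55 = 28.81°;  2α = 57.62°
n_0 = (-0.9482, +0.3178)
n_1 = (-0.8357, -0.5492)
n_2 = (+0.0542, -0.9985)
n_3 = (+0.8535, -0.5211)
n_4 = (+0.9842, +0.1772)
n_5 = (+0.5600, +0.8285)
  (0,1): δ = 128.16°  ·
  (0,2): δ = 68.36°  ·
  (0,3): δ = 12.87°  ✓
  (0,4): δ = 28.73°  ✓
  (0,5): δ = 74.47°  ·
  (1,2): δ = 120.20°  ·
  (1,3): δ = 64.72°  ·
  (1,4): δ = 23.11°  ✓
  (1,5): δ = 22.63°  ✓
  (2,3): δ = 124.51°  ·
  (2,4): δ = 82.90°  ·
  (2,5): δ = 37.16°  ✓
  (3,4): δ = 138.39°  ·
  (3,5): δ = 92.65°  ·
  (4,5): δ = 134.26°  ·
antipodal pairs: 5

count = 5; pairs: (0,3), (0,4), (1,4), (1,5), (2,5)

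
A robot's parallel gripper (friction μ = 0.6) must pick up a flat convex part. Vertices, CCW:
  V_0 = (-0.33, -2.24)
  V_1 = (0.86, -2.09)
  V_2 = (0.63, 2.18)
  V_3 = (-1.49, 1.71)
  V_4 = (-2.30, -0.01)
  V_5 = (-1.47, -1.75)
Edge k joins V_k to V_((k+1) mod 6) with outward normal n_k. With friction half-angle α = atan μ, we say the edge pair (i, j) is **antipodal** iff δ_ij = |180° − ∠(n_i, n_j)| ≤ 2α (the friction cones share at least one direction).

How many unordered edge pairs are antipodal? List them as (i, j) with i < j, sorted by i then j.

count = 5; pairs: (0,2), (0,3), (1,3), (1,4), (2,5)

α = atan 0.6 = 30.96°;  2α = 61.93°
n_0 = (+0.1251, -0.9921)
n_1 = (+0.9986, +0.0538)
n_2 = (-0.2164, +0.9763)
n_3 = (-0.9047, +0.4261)
n_4 = (-0.9026, -0.4305)
n_5 = (-0.3949, -0.9187)
  (0,1): δ = 94.10°  ·
  (0,2): δ = 5.32°  ✓
  (0,3): δ = 57.60°  ✓
  (0,4): δ = 108.32°  ·
  (0,5): δ = 149.56°  ·
  (1,2): δ = 80.58°  ·
  (1,3): δ = 28.30°  ✓
  (1,4): δ = 22.42°  ✓
  (1,5): δ = 63.66°  ·
  (2,3): δ = 127.72°  ·
  (2,4): δ = 77.00°  ·
  (2,5): δ = 35.76°  ✓
  (3,4): δ = 129.28°  ·
  (3,5): δ = 88.04°  ·
  (4,5): δ = 138.76°  ·
antipodal pairs: 5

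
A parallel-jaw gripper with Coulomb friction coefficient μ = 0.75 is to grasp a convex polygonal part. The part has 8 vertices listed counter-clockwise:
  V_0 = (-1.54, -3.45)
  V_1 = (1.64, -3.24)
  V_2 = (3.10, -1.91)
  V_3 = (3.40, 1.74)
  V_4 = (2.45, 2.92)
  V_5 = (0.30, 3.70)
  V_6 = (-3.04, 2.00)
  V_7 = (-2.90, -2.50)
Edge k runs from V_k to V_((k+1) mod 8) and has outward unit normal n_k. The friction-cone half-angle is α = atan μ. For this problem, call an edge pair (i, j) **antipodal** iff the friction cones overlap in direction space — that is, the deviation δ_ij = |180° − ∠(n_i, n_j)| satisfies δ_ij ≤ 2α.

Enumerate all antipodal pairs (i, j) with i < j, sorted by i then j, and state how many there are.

count = 14; pairs: (0,3), (0,4), (0,5), (1,4), (1,5), (1,6), (2,5), (2,6), (2,7), (3,6), (3,7), (4,6), (4,7), (5,7)

α = atan 0.75 = 36.87°;  2α = 73.74°
n_0 = (+0.0659, -0.9978)
n_1 = (+0.6734, -0.7393)
n_2 = (+0.9966, -0.0819)
n_3 = (+0.7789, +0.6271)
n_4 = (+0.3410, +0.9400)
n_5 = (-0.4536, +0.8912)
n_6 = (-0.9995, -0.0311)
n_7 = (-0.5727, -0.8198)
  (0,1): δ = 141.45°  ·
  (0,2): δ = 98.48°  ·
  (0,3): δ = 54.94°  ✓
  (0,4): δ = 23.72°  ✓
  (0,5): δ = 23.20°  ✓
  (0,6): δ = 88.00°  ·
  (0,7): δ = 141.29°  ·
  (1,2): δ = 137.03°  ·
  (1,3): δ = 93.50°  ·
  (1,4): δ = 62.27°  ✓
  (1,5): δ = 15.36°  ✓
  (1,6): δ = 49.45°  ✓
  (1,7): δ = 102.73°  ·
  (2,3): δ = 136.46°  ·
  (2,4): δ = 105.24°  ·
  (2,5): δ = 58.33°  ✓
  (2,6): δ = 6.48°  ✓
  (2,7): δ = 59.76°  ✓
  (3,4): δ = 148.78°  ·
  (3,5): δ = 101.86°  ·
  (3,6): δ = 37.06°  ✓
  (3,7): δ = 16.23°  ✓
  (4,5): δ = 133.08°  ·
  (4,6): δ = 68.28°  ✓
  (4,7): δ = 15.00°  ✓
  (5,6): δ = 115.19°  ·
  (5,7): δ = 61.91°  ✓
  (6,7): δ = 126.72°  ·
antipodal pairs: 14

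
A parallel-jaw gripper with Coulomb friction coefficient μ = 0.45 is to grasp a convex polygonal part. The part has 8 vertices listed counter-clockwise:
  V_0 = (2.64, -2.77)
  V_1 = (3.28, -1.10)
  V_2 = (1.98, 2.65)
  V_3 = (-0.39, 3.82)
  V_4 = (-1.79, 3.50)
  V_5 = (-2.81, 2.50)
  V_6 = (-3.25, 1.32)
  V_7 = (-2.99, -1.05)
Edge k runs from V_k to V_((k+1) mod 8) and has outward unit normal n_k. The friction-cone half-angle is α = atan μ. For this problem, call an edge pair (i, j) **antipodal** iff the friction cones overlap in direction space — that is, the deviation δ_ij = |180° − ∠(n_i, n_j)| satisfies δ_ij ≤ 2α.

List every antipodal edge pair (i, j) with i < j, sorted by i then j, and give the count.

count = 7; pairs: (0,4), (0,5), (0,6), (1,5), (1,6), (2,7), (3,7)

α = atan 0.45 = 24.23°;  2α = 48.46°
n_0 = (+0.9338, -0.3579)
n_1 = (+0.9448, +0.3275)
n_2 = (+0.4427, +0.8967)
n_3 = (-0.2228, +0.9749)
n_4 = (-0.7001, +0.7141)
n_5 = (-0.9370, +0.3494)
n_6 = (-0.9940, -0.1091)
n_7 = (-0.2922, -0.9564)
  (0,1): δ = 139.91°  ·
  (0,2): δ = 95.31°  ·
  (0,3): δ = 56.16°  ·
  (0,4): δ = 24.60°  ✓
  (0,5): δ = 0.52°  ✓
  (0,6): δ = 27.23°  ✓
  (0,7): δ = 93.98°  ·
  (1,2): δ = 135.39°  ·
  (1,3): δ = 96.24°  ·
  (1,4): δ = 64.69°  ·
  (1,5): δ = 39.57°  ✓
  (1,6): δ = 12.86°  ✓
  (1,7): δ = 53.89°  ·
  (2,3): δ = 140.85°  ·
  (2,4): δ = 109.29°  ·
  (2,5): δ = 84.18°  ·
  (2,6): δ = 57.47°  ·
  (2,7): δ = 9.29°  ✓
  (3,4): δ = 148.44°  ·
  (3,5): δ = 123.32°  ·
  (3,6): δ = 96.61°  ·
  (3,7): δ = 29.86°  ✓
  (4,5): δ = 154.88°  ·
  (4,6): δ = 128.17°  ·
  (4,7): δ = 61.42°  ·
  (5,6): δ = 153.29°  ·
  (5,7): δ = 86.54°  ·
  (6,7): δ = 113.25°  ·
antipodal pairs: 7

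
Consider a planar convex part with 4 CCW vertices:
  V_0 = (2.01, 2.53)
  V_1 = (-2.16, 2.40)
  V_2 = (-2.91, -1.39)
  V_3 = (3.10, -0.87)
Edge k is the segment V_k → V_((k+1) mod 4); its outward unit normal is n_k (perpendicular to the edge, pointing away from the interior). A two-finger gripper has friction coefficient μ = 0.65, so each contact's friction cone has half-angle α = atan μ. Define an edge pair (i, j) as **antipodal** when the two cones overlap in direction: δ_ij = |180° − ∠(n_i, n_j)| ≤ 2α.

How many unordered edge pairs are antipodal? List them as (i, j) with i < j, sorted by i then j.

α = atan 0.65 = 33.02°;  2α = 66.05°
n_0 = (-0.0312, +0.9995)
n_1 = (-0.9810, +0.1941)
n_2 = (+0.0862, -0.9963)
n_3 = (+0.9523, +0.3053)
  (0,1): δ = 102.98°  ·
  (0,2): δ = 3.16°  ✓
  (0,3): δ = 105.99°  ·
  (1,2): δ = 73.86°  ·
  (1,3): δ = 28.97°  ✓
  (2,3): δ = 77.17°  ·
antipodal pairs: 2

count = 2; pairs: (0,2), (1,3)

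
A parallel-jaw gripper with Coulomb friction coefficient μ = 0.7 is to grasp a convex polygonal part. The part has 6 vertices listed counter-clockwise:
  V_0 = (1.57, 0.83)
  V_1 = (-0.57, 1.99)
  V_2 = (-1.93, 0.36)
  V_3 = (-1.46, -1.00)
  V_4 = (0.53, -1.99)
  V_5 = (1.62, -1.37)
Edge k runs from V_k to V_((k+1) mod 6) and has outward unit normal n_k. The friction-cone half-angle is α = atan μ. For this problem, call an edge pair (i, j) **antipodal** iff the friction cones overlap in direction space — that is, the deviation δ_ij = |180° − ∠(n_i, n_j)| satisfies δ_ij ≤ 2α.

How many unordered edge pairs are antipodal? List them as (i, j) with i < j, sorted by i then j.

count = 7; pairs: (0,2), (0,3), (0,4), (1,4), (1,5), (2,5), (3,5)

α = atan 0.7 = 34.99°;  2α = 69.98°
n_0 = (+0.4765, +0.8791)
n_1 = (-0.7678, +0.6406)
n_2 = (-0.9452, -0.3266)
n_3 = (-0.4454, -0.8953)
n_4 = (+0.4944, -0.8692)
n_5 = (+0.9997, +0.0227)
  (0,1): δ = 101.38°  ·
  (0,2): δ = 42.48°  ✓
  (0,3): δ = 2.01°  ✓
  (0,4): δ = 58.09°  ✓
  (0,5): δ = 119.76°  ·
  (1,2): δ = 121.10°  ·
  (1,3): δ = 76.61°  ·
  (1,4): δ = 20.53°  ✓
  (1,5): δ = 41.14°  ✓
  (2,3): δ = 135.51°  ·
  (2,4): δ = 79.43°  ·
  (2,5): δ = 17.76°  ✓
  (3,4): δ = 123.92°  ·
  (3,5): δ = 62.25°  ✓
  (4,5): δ = 118.33°  ·
antipodal pairs: 7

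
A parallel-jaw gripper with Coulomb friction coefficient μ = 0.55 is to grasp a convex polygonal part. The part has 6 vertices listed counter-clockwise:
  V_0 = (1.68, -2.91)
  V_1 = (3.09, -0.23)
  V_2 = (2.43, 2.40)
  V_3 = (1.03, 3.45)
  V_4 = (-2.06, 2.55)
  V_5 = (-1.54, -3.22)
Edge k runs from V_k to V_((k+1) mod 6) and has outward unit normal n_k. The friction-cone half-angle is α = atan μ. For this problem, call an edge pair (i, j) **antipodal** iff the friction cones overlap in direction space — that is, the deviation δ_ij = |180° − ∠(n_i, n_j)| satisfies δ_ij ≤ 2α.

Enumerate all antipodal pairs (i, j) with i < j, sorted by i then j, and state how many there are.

α = atan 0.55 = 28.81°;  2α = 57.62°
n_0 = (+0.8850, -0.4656)
n_1 = (+0.9699, +0.2434)
n_2 = (+0.6000, +0.8000)
n_3 = (-0.2796, +0.9601)
n_4 = (-0.9960, -0.0898)
n_5 = (+0.0958, -0.9954)
  (0,1): δ = 138.16°  ·
  (0,2): δ = 99.12°  ·
  (0,3): δ = 46.01°  ✓
  (0,4): δ = 32.90°  ✓
  (0,5): δ = 123.25°  ·
  (1,2): δ = 140.96°  ·
  (1,3): δ = 87.85°  ·
  (1,4): δ = 8.94°  ✓
  (1,5): δ = 81.41°  ·
  (2,3): δ = 126.89°  ·
  (2,4): δ = 47.98°  ✓
  (2,5): δ = 42.37°  ✓
  (3,4): δ = 101.09°  ·
  (3,5): δ = 10.74°  ✓
  (4,5): δ = 89.65°  ·
antipodal pairs: 6

count = 6; pairs: (0,3), (0,4), (1,4), (2,4), (2,5), (3,5)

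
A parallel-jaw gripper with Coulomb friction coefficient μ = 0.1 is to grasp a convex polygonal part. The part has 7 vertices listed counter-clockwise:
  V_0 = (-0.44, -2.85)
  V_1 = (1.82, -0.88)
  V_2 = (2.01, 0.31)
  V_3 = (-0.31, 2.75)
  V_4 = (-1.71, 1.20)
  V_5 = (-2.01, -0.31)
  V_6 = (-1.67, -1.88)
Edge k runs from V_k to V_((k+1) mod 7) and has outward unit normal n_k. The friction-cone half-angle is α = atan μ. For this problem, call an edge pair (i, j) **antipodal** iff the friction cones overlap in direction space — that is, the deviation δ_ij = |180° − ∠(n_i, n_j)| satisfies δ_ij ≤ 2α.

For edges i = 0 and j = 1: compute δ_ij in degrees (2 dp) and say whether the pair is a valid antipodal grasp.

δ = 140.15°, invalid

α = atan 0.1 = 5.71°;  2α = 11.42°
edge 0: e_0 = (+2.26, +1.97);  n_0 = (+0.6571, -0.7538)
edge 1: e_1 = (+0.19, +1.19);  n_1 = (+0.9875, -0.1577)
∠(n_0, n_1) = 39.85°
δ = |180° − 39.85°| = 140.15°
140.15° > 2α = 11.42°  →  invalid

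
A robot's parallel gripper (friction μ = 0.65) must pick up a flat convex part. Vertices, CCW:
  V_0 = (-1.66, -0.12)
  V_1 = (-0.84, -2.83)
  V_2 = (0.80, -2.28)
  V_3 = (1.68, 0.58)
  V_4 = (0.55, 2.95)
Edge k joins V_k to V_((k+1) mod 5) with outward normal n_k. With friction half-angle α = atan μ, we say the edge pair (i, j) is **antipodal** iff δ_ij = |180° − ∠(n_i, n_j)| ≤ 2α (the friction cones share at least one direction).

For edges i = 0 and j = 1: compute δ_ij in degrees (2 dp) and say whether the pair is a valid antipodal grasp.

α = atan 0.65 = 33.02°;  2α = 66.05°
edge 0: e_0 = (+0.82, -2.71);  n_0 = (-0.9571, -0.2896)
edge 1: e_1 = (+1.64, +0.55);  n_1 = (+0.3180, -0.9481)
∠(n_0, n_1) = 91.70°
δ = |180° − 91.70°| = 88.30°
88.30° > 2α = 66.05°  →  invalid

δ = 88.30°, invalid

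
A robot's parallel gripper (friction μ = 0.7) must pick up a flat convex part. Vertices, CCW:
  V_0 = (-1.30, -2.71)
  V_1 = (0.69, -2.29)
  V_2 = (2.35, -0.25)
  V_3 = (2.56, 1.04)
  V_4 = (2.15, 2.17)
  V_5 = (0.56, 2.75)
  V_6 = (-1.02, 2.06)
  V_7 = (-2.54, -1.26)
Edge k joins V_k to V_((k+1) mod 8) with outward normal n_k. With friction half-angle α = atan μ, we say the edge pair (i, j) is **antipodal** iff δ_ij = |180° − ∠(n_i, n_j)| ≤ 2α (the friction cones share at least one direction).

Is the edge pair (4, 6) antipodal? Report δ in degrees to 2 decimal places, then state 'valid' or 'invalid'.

α = atan 0.7 = 34.99°;  2α = 69.98°
edge 4: e_4 = (-1.59, +0.58);  n_4 = (+0.3427, +0.9394)
edge 6: e_6 = (-1.52, -3.32);  n_6 = (-0.9092, +0.4163)
∠(n_4, n_6) = 85.44°
δ = |180° − 85.44°| = 94.56°
94.56° > 2α = 69.98°  →  invalid

δ = 94.56°, invalid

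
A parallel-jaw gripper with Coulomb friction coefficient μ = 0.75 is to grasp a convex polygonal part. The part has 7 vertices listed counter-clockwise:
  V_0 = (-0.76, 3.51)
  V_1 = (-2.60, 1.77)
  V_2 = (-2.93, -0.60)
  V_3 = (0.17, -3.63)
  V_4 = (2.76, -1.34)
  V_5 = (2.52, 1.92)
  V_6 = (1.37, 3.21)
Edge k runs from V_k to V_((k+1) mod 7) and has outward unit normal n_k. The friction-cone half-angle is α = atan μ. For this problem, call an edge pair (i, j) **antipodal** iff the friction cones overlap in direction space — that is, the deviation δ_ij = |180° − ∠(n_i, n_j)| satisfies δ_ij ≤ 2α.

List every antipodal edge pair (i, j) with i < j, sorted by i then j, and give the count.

α = atan 0.75 = 36.87°;  2α = 73.74°
n_0 = (-0.6871, +0.7266)
n_1 = (-0.9904, +0.1379)
n_2 = (-0.6990, -0.7151)
n_3 = (+0.6624, -0.7492)
n_4 = (+0.9973, +0.0734)
n_5 = (+0.7465, +0.6654)
n_6 = (+0.1395, +0.9902)
  (0,1): δ = 141.33°  ·
  (0,2): δ = 87.75°  ·
  (0,3): δ = 1.92°  ✓
  (0,4): δ = 50.81°  ✓
  (0,5): δ = 88.32°  ·
  (0,6): δ = 128.58°  ·
  (1,2): δ = 126.42°  ·
  (1,3): δ = 40.59°  ✓
  (1,4): δ = 12.14°  ✓
  (1,5): δ = 49.64°  ✓
  (1,6): δ = 89.91°  ·
  (2,3): δ = 94.17°  ·
  (2,4): δ = 41.44°  ✓
  (2,5): δ = 3.94°  ✓
  (2,6): δ = 36.33°  ✓
  (3,4): δ = 127.27°  ·
  (3,5): δ = 89.77°  ·
  (3,6): δ = 49.50°  ✓
  (4,5): δ = 142.49°  ·
  (4,6): δ = 102.23°  ·
  (5,6): δ = 139.73°  ·
antipodal pairs: 9

count = 9; pairs: (0,3), (0,4), (1,3), (1,4), (1,5), (2,4), (2,5), (2,6), (3,6)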